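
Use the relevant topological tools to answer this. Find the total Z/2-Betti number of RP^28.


H^k(RP^28; Z/2) = Z/2 for each 0 <= k <= 28.
Total dimension = 28 + 1 = 29

29


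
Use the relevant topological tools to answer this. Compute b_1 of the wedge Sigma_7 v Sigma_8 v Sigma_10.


For a wedge X v Y: reduced H_k(X v Y) = H_k(X) + H_k(Y).
Each Sigma_g contributes b_1 = 2g.
b_1 = 14 + 16 + 20 = 50

50


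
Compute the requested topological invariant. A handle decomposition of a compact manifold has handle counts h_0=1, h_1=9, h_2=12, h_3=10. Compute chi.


Handles of index k contribute (-1)^k to chi (same as CW cells).
chi = (1) + (-9) + (12) + (-10) = -6

-6


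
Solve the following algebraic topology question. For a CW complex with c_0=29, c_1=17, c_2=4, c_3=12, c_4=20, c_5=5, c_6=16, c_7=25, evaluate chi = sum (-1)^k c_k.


chi = sum_k (-1)^k c_k.
= (-1)^0*29 + (-1)^1*17 + (-1)^2*4 + (-1)^3*12 + (-1)^4*20 + (-1)^5*5 + (-1)^6*16 + (-1)^7*25
= (29) + (-17) + (4) + (-12) + (20) + (-5) + (16) + (-25)
= 10

10


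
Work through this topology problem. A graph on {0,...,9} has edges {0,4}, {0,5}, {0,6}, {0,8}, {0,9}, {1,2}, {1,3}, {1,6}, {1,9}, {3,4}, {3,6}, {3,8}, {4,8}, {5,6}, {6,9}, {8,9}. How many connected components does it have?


Run DFS/union-find over 10 vertices.
V = 10, E = 16.
Number of components = 2

2


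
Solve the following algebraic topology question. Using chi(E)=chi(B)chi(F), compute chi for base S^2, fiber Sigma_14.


chi(S^2) = 2 (n even), chi(Sigma_14) = 2 - 2*14 = -26.
chi(E) = 2 * (-26) = -52

-52


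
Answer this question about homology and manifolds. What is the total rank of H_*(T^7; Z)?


b_k(T^7) = C(7,k), so the sum over k is sum_k C(7,k) = 2^7.
Total = 2^7 = 128

128


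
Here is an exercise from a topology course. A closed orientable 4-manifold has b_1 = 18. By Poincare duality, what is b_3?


Poincare duality for closed orientable n-manifolds: b_k = b_{n-k}.
Here n = 4, so b_3 = b_1 = 18

18


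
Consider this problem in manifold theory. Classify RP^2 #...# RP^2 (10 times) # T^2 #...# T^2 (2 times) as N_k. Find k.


Since a >= 1, the sum is non-orientable; each T^2 can be replaced by RP^2 # RP^2 (since T^2#RP^2 = 3RP^2).
Total crosscaps k = 10 + 2*2 = 14.
Check via chi: chi = 10*1 + 2*0 - (10+2-1)*2 = -12 = 2 - k = -12. Consistent.

14


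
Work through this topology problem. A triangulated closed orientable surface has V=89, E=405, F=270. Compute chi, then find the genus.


chi = V - E + F = 89 - 405 + 270 = -46
For orientable closed surface: chi = 2 - 2g, so g = (2 - chi)/2.
g = (2 - (-46)) / 2 = 48 / 2 = 24

24


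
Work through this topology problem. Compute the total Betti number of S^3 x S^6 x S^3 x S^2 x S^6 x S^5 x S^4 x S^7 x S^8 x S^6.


Total Betti number is multiplicative under products.
Each S^d (d>=1) has total Betti number 2.
There are 10 sphere factors.
Total = 2^10 = 1024

1024


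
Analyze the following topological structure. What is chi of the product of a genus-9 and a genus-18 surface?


chi(Sigma_9) = 2 - 2*9 = -16
chi(Sigma_18) = 2 - 2*18 = -34
chi(product) = (-16) * (-34) = 544

544


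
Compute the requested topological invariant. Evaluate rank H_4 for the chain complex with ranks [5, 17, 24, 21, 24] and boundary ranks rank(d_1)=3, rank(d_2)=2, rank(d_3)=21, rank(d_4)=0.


rank H_k = rank(ker d_k) - rank(im d_{k+1}).
rank(ker d_4) = rank(C_4) - rank(d_4) = 24 - 0 = 24.
rank(im d_{4+1}) = 0.
rank H_4 = 24 - 0 = 24

24


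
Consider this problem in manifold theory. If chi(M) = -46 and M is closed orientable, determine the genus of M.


chi = 2 - 2g for closed orientable surfaces.
-46 = 2 - 2g
2g = 2 - (-46) = 48
g = 24

24


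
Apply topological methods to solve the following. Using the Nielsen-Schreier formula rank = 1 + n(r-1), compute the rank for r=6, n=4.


Nielsen-Schreier: an index-n subgroup of F_r is free of rank 1 + n(r-1).
Equivalently: chi(cover) = n*chi(base); chi(vee_r S^1) = 1 - 6 = -5.
chi(E) = 4*(-5) = -20; rank = 1 - chi(E) = 1 - (-20) = 21.
rank = 1 + 4*(6-1) = 1 + 20 = 21

21


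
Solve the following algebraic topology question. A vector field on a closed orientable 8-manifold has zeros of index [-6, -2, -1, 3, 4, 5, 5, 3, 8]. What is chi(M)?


Poincare-Hopf: chi(M) = sum of indices of zeros.
chi = (-6) + (-2) + (-1) + (3) + (4) + (5) + (5) + (3) + (8) = 19

19


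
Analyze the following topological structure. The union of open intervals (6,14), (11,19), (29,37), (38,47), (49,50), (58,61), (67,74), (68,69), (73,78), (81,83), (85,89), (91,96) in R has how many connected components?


Sort and merge overlapping open intervals.
Merged: (6,19), (29,37), (38,47), (49,50), (58,61), (67,78), (81,83), (85,89), (91,96).
Number of components = 9

9


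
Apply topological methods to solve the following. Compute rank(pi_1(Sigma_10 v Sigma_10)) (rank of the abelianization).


For a wedge: H_1(A v B) = H_1(A) + H_1(B).
b_1(Sigma_10) = 20, b_1(Sigma_10) = 20.
b_1 = 20 + 20 = 40

40


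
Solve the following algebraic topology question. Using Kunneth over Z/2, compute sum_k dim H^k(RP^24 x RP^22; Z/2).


dim H^*(RP^n; Z/2) = n+1 (one Z/2 in each degree 0..n).
Total Betti number is multiplicative.
Total = (24+1) * (22+1) = 25 * 23 = 575

575


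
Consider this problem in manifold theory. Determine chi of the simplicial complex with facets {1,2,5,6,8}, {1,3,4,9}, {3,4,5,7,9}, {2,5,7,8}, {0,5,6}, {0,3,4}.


Enumerate all faces; f-vector: f_0=10, f_1=29, f_2=28, f_3=12, f_4=2.
chi = sum (-1)^k f_k = -1

-1


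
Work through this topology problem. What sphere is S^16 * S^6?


Join of spheres: S^m * S^n = S^{m+n+1}.
dim = 16 + 6 + 1 = 23

23


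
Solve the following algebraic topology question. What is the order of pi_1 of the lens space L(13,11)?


pi_1(L(p,q)) = Z/pZ for any q coprime to p.
|pi_1(L(13,11))| = 13

13


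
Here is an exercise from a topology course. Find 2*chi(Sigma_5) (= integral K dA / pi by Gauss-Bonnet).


Gauss-Bonnet: integral K dA = 2*pi*chi(M).
chi(Sigma_5) = 2 - 2*5 = -8.
(integral K dA)/pi = 2*chi = 2*(-8) = -16

-16


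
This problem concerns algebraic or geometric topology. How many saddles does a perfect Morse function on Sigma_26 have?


A perfect Morse function has m_k = b_k.
For Sigma_26: b_0=1, b_1=2g=52, b_2=1.
Saddles m_1 = 2g = 52

52


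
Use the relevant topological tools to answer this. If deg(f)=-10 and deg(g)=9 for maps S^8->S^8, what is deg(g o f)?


Degree is multiplicative under composition: deg(g o f) = deg(g) * deg(f).
= 9 * -10 = -90

-90


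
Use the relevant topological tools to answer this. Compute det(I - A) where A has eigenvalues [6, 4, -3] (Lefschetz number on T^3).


For a torus self-map: L(f) = det(I - A) where A acts on H_1.
L(f) = (1-6) * (1-4) * (1--3) = -5 * -3 * 4 = 60

60


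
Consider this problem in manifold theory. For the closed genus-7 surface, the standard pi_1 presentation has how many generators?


Standard presentation: pi_1(Sigma_g) = <a_1,b_1,...,a_g,b_g | [a_1,b_1]...[a_g,b_g] = 1>.
Number of generators = 2g = 2*7 = 14

14


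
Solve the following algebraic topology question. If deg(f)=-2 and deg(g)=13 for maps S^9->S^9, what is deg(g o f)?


Degree is multiplicative under composition: deg(g o f) = deg(g) * deg(f).
= 13 * -2 = -26

-26


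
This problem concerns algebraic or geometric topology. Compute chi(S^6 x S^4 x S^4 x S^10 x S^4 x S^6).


chi is multiplicative: chi(X x Y) = chi(X) chi(Y).
Each even-dim sphere has chi = 2. There are 6 factors.
chi = 2^6 = 64

64


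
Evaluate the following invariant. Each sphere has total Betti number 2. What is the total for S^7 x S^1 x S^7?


Total Betti number is multiplicative under products.
Each S^d (d>=1) has total Betti number 2.
There are 3 sphere factors.
Total = 2^3 = 8

8


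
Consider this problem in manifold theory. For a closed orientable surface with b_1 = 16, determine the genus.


For a closed orientable surface: b_1 = 2g.
16 = 2g
g = 16 / 2 = 8

8


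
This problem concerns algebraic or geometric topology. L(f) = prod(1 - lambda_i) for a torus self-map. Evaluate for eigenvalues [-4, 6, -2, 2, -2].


For a torus self-map: L(f) = det(I - A) where A acts on H_1.
L(f) = (1--4) * (1-6) * (1--2) * (1-2) * (1--2) = 5 * -5 * 3 * -1 * 3 = 225

225


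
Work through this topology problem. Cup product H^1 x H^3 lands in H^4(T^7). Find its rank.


Cup product: H^p x H^q -> H^{p+q}; here p+q = 1+3 = 4.
rank H^k(T^n) = C(n,k).
C(7,4) = 35

35


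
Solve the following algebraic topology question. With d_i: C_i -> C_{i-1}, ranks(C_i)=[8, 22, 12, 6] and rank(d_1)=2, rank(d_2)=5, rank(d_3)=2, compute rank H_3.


rank H_k = rank(ker d_k) - rank(im d_{k+1}).
rank(ker d_3) = rank(C_3) - rank(d_3) = 6 - 2 = 4.
rank(im d_{3+1}) = 0.
rank H_3 = 4 - 0 = 4

4


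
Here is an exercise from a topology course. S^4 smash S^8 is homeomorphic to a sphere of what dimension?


S^m ^ S^n = S^{m+n}.
k = 4 + 8 = 12

12


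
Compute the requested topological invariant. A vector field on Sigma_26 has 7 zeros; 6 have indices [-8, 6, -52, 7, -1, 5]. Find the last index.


Poincare-Hopf: sum of indices = chi(M).
chi(Sigma_26) = 2 - 2*26 = -50.
Sum of known indices = -43.
x = chi - (sum known) = -50 - (-43) = -7

-7


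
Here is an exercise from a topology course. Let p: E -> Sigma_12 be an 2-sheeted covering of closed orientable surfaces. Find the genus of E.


For an n-sheeted cover: chi(E) = n * chi(B).
chi(Sigma_12) = 2 - 2*12 = -22.
chi(E) = 2 * (-22) = -44.
genus(E) = (2 - chi(E))/2 = (2 - (-44))/2 = 46/2 = 23

23


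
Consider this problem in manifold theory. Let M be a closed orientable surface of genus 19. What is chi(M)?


For a closed orientable surface of genus g: chi = 2 - 2g.
Here g = 19.
chi = 2 - 2*19 = 2 - 38 = -36

-36


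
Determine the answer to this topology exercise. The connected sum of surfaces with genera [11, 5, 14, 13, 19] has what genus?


Genus is additive under connected sum of orientable surfaces.
g = 11 + 5 + 14 + 13 + 19 = 62

62


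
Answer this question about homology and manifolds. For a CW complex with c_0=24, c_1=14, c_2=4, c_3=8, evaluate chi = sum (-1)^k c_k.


chi = sum_k (-1)^k c_k.
= (-1)^0*24 + (-1)^1*14 + (-1)^2*4 + (-1)^3*8
= (24) + (-14) + (4) + (-8)
= 6

6


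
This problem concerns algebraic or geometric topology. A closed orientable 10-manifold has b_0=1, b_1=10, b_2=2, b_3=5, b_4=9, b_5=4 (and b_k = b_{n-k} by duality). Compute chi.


By Poincare duality b_k = b_{10-k}, so full Betti numbers: b_0=1, b_1=10, b_2=2, b_3=5, b_4=9, b_5=4, b_6=9, b_7=5, b_8=2, b_9=10, b_10=1.
chi = sum (-1)^k b_k = -10

-10


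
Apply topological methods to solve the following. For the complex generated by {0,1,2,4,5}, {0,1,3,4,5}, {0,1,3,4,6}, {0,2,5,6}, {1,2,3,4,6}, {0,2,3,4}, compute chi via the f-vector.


Enumerate all faces; f-vector: f_0=7, f_1=21, f_2=31, f_3=19, f_4=4.
chi = sum (-1)^k f_k = 2

2


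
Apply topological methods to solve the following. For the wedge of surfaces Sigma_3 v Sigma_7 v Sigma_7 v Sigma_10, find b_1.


For a wedge X v Y: reduced H_k(X v Y) = H_k(X) + H_k(Y).
Each Sigma_g contributes b_1 = 2g.
b_1 = 6 + 14 + 14 + 20 = 54

54


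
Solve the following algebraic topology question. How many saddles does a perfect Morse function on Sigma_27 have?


A perfect Morse function has m_k = b_k.
For Sigma_27: b_0=1, b_1=2g=54, b_2=1.
Saddles m_1 = 2g = 54

54


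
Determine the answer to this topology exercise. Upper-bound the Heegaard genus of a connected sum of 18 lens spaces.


Heegaard genus satisfies g(A#B) <= g(A) + g(B).
Each lens space has g = 1.
Upper bound: 18 * 1 = 18

18


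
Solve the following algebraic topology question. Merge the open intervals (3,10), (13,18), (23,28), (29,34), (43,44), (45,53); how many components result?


Sort and merge overlapping open intervals.
Merged: (3,10), (13,18), (23,28), (29,34), (43,44), (45,53).
Number of components = 6

6


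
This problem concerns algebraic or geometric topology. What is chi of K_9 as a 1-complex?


K_9: V = 9, E = C(9,2) = 36.
chi = V - E = 9 - 36 = -27

-27


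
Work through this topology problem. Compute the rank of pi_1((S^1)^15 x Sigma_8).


pi_1(A x B) = pi_1(A) x pi_1(B); rank of abelianization = b_1.
b_1(T^15) = 15, b_1(Sigma_8) = 2*8 = 16.
b_1(product) = 15 + 16 = 31

31


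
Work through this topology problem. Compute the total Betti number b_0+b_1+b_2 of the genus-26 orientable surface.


For Sigma_26: b_0 = 1, b_1 = 2g = 52, b_2 = 1.
Total = 1 + 52 + 1 = 54

54


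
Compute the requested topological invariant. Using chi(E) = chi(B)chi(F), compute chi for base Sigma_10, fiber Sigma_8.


For a fiber bundle F -> E -> B (with CW structure): chi(E) = chi(B) * chi(F).
chi(Sigma_10) = -18, chi(Sigma_8) = -14.
chi(E) = (-18) * (-14) = 252

252


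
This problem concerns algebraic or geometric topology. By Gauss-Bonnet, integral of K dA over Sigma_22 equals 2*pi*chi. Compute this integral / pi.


Gauss-Bonnet: integral K dA = 2*pi*chi(M).
chi(Sigma_22) = 2 - 2*22 = -42.
(integral K dA)/pi = 2*chi = 2*(-42) = -84

-84


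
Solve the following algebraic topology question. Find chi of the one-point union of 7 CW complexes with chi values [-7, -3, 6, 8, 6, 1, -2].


chi(A v B) = chi(A) + chi(B) - 1 (one point identified).
For 7 spaces: chi = (sum chi_i) - (7 - 1).
sum = 9; chi = 9 - 6 = 3

3


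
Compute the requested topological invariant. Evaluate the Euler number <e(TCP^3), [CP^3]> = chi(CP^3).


For any closed oriented manifold, <e(TM),[M]> = chi(M).
chi(CP^3) = 3+1 = 4

4


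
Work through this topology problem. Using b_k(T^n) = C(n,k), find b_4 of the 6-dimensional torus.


By the Kunneth formula, b_k(T^n) = C(n,k).
b_4(T^6) = C(6,4).
C(6,4) = 6!/(4!*2!) = 15

15


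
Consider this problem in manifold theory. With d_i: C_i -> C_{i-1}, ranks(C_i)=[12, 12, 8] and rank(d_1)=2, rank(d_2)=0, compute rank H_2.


rank H_k = rank(ker d_k) - rank(im d_{k+1}).
rank(ker d_2) = rank(C_2) - rank(d_2) = 8 - 0 = 8.
rank(im d_{2+1}) = 0.
rank H_2 = 8 - 0 = 8

8


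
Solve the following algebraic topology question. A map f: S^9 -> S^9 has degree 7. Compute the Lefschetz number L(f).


On S^9: L(f) = tr(f_0*) + (-1)^9 tr(f_9*) = 1 + (-1)^9 * deg(f).
L(f) = 1 + (-1)^9 * 7 = 1 + -7 = -6

-6


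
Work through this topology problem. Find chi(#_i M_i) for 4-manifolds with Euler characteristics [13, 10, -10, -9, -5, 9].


For n-manifolds: chi(A#B) = chi(A) + chi(B) - chi(S^4).
chi(S^4) = 1 + (-1)^4 = 2.
chi(#) = (sum chi_i) - (6-1)*chi(S^4) = 8 - 5*2 = -2

-2


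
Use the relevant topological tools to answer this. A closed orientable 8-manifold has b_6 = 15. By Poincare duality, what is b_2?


Poincare duality for closed orientable n-manifolds: b_k = b_{n-k}.
Here n = 8, so b_2 = b_6 = 15

15


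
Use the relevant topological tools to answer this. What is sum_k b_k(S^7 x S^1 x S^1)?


Total Betti number is multiplicative under products.
Each S^d (d>=1) has total Betti number 2.
There are 3 sphere factors.
Total = 2^3 = 8

8


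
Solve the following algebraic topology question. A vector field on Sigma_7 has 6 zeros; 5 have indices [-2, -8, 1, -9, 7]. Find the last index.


Poincare-Hopf: sum of indices = chi(M).
chi(Sigma_7) = 2 - 2*7 = -12.
Sum of known indices = -11.
x = chi - (sum known) = -12 - (-11) = -1

-1


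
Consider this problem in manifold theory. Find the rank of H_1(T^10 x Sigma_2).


pi_1(A x B) = pi_1(A) x pi_1(B); rank of abelianization = b_1.
b_1(T^10) = 10, b_1(Sigma_2) = 2*2 = 4.
b_1(product) = 10 + 4 = 14

14


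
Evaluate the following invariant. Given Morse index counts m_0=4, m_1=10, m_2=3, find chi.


Morse theory: chi(M) = sum_k (-1)^k m_k where m_k = #(index-k critical points).
= (4) + (-10) + (3) = -3

-3


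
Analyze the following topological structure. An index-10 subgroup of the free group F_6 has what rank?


Nielsen-Schreier: an index-n subgroup of F_r is free of rank 1 + n(r-1).
Equivalently: chi(cover) = n*chi(base); chi(vee_r S^1) = 1 - 6 = -5.
chi(E) = 10*(-5) = -50; rank = 1 - chi(E) = 1 - (-50) = 51.
rank = 1 + 10*(6-1) = 1 + 50 = 51

51


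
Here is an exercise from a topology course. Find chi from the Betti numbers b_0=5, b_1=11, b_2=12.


chi = sum_k (-1)^k b_k.
= (5) + (-11) + (12)
= 6

6


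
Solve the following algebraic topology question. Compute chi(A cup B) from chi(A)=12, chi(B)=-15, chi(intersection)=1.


chi(A cup B) = chi(A) + chi(B) - chi(A cap B)
= 12 + (-15) - (1)
= -4

-4


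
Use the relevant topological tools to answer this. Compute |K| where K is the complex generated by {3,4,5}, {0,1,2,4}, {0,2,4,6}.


Each maximal simplex on m vertices has 2^m - 1 nonempty faces.
Take the union (dedupe shared faces).
Total distinct faces = 29

29


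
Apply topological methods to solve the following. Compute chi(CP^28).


CP^28 has one cell in each even dimension 0, 2, ..., 2*28 (28+1 cells total).
All cells are even-dimensional, so chi = number of cells.
chi = 28 + 1 = 29

29


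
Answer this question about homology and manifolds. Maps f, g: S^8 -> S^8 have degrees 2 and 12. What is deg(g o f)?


Degree is multiplicative under composition: deg(g o f) = deg(g) * deg(f).
= 12 * 2 = 24

24


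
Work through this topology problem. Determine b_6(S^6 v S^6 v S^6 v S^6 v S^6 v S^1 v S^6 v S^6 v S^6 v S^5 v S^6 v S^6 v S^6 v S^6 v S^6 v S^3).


For a wedge of spheres, H_k (k>0) is free on one generator per sphere of dimension k.
Spheres of dimension 6: count = 13.
b_6 = 13

13


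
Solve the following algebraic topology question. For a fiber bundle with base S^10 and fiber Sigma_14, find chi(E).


chi(S^10) = 2 (n even), chi(Sigma_14) = 2 - 2*14 = -26.
chi(E) = 2 * (-26) = -52

-52


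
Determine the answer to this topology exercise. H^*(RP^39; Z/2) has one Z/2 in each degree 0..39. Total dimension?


H^k(RP^39; Z/2) = Z/2 for each 0 <= k <= 39.
Total dimension = 39 + 1 = 40

40


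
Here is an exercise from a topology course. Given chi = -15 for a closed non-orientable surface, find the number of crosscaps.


chi = 2 - k for closed non-orientable surfaces with k crosscaps.
-15 = 2 - k
k = 2 - (-15) = 17

17


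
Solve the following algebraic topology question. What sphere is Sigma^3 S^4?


Each suspension raises dimension by 1: Sigma S^n = S^{n+1}.
Sigma^3 S^4 = S^{4+3} = S^7

7


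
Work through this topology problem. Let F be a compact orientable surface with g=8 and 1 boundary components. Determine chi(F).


For a compact orientable surface with genus g and b boundary components: chi = 2 - 2g - b.
chi = 2 - 2*8 - 1 = 2 - 16 - 1 = -15

-15


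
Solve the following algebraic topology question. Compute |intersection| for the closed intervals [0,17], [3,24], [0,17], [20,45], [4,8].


Intersection = [max(a_i), min(b_i)] = [20, 8].
Since 20 > 8, the intersection is empty.
Length = 0

0


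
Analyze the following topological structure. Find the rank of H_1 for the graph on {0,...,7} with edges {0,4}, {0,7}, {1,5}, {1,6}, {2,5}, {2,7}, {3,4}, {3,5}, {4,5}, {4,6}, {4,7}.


b_1 = E - V + (number of components).
E = 11, V = 8, components = 1.
b_1 = 11 - 8 + 1 = 4

4


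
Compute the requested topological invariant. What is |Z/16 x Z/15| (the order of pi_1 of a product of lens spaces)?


pi_1(X x Y) = pi_1(X) x pi_1(Y).
pi_1(L(16,1)) = Z/16, pi_1(L(15,1)) = Z/15.
|Z/16 x Z/15| = 16 * 15 = 240

240


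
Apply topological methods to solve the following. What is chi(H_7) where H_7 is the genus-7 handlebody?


A genus-g handlebody deformation retracts to a wedge of g circles.
chi(vee_g S^1) = 1 - g.
chi(H_7) = 1 - 7 = -6

-6


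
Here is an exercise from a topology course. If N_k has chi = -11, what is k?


chi = 2 - k for closed non-orientable surfaces with k crosscaps.
-11 = 2 - k
k = 2 - (-11) = 13

13


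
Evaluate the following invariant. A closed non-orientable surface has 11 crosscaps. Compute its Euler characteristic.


For a non-orientable closed surface with k crosscaps: chi = 2 - k.
Here k = 11.
chi = 2 - 11 = -9

-9


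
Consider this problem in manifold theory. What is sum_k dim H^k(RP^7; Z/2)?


H^k(RP^7; Z/2) = Z/2 for each 0 <= k <= 7.
Total dimension = 7 + 1 = 8

8


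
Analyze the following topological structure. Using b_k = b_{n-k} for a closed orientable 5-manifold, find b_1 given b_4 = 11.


Poincare duality for closed orientable n-manifolds: b_k = b_{n-k}.
Here n = 5, so b_1 = b_4 = 11

11


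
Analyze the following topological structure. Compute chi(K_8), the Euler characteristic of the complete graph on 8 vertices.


K_8: V = 8, E = C(8,2) = 28.
chi = V - E = 8 - 28 = -20

-20


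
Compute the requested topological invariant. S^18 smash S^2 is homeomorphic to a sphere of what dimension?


S^m ^ S^n = S^{m+n}.
k = 18 + 2 = 20

20


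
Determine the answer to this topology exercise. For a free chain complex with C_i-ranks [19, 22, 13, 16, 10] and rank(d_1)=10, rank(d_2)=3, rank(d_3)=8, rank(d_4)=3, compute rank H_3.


rank H_k = rank(ker d_k) - rank(im d_{k+1}).
rank(ker d_3) = rank(C_3) - rank(d_3) = 16 - 8 = 8.
rank(im d_{3+1}) = 3.
rank H_3 = 8 - 3 = 5

5


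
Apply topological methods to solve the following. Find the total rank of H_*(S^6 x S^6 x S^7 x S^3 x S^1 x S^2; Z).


Total Betti number is multiplicative under products.
Each S^d (d>=1) has total Betti number 2.
There are 6 sphere factors.
Total = 2^6 = 64

64


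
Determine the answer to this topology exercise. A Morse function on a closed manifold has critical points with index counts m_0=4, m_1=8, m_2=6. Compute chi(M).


Morse theory: chi(M) = sum_k (-1)^k m_k where m_k = #(index-k critical points).
= (4) + (-8) + (6) = 2

2


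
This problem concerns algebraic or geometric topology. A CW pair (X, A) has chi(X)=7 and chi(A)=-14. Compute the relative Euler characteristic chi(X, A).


Relative Euler characteristic: chi(X, A) = chi(X) - chi(A).
= 7 - (-14) = 21

21


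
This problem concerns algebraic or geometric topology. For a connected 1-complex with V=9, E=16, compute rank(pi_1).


For a connected graph: rank(pi_1) = b_1 = E - V + 1 = 1 - chi.
chi = V - E = 9 - 16 = -7.
rank = 1 - (-7) = 16 - 9 + 1 = 8

8


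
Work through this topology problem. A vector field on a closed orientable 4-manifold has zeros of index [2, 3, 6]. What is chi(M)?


Poincare-Hopf: chi(M) = sum of indices of zeros.
chi = (2) + (3) + (6) = 11

11


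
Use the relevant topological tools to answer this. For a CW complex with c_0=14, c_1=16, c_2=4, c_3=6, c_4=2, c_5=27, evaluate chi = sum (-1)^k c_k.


chi = sum_k (-1)^k c_k.
= (-1)^0*14 + (-1)^1*16 + (-1)^2*4 + (-1)^3*6 + (-1)^4*2 + (-1)^5*27
= (14) + (-16) + (4) + (-6) + (2) + (-27)
= -29

-29


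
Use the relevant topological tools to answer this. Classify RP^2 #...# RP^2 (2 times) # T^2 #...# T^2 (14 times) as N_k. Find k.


Since a >= 1, the sum is non-orientable; each T^2 can be replaced by RP^2 # RP^2 (since T^2#RP^2 = 3RP^2).
Total crosscaps k = 2 + 2*14 = 30.
Check via chi: chi = 2*1 + 14*0 - (2+14-1)*2 = -28 = 2 - k = -28. Consistent.

30


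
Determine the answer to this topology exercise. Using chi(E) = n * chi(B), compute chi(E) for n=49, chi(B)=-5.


For a finite covering: chi(E) = (number of sheets) * chi(B).
chi(E) = 49 * (-5) = -245

-245


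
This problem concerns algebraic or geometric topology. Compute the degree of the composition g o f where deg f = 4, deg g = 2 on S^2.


Degree is multiplicative under composition: deg(g o f) = deg(g) * deg(f).
= 2 * 4 = 8

8


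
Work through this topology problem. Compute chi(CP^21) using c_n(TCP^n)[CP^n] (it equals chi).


For any closed oriented manifold, <e(TM),[M]> = chi(M).
chi(CP^21) = 21+1 = 22

22


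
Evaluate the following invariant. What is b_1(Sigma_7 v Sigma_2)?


For a wedge: H_1(A v B) = H_1(A) + H_1(B).
b_1(Sigma_7) = 14, b_1(Sigma_2) = 4.
b_1 = 14 + 4 = 18

18


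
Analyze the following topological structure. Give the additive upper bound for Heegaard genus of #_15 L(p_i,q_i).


Heegaard genus satisfies g(A#B) <= g(A) + g(B).
Each lens space has g = 1.
Upper bound: 15 * 1 = 15

15


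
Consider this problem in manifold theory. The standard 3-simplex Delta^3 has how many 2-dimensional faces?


Delta^3 has 3+1 vertices. A 2-face is a choice of 2+1 vertices.
f_2 = C(3+1, 2+1) = C(4,3) = 4

4


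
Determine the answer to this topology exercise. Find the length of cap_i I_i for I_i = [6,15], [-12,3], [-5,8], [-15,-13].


Intersection = [max(a_i), min(b_i)] = [6, -13].
Since 6 > -13, the intersection is empty.
Length = 0

0


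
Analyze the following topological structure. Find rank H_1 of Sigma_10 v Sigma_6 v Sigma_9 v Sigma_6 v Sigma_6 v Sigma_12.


For a wedge X v Y: reduced H_k(X v Y) = H_k(X) + H_k(Y).
Each Sigma_g contributes b_1 = 2g.
b_1 = 20 + 12 + 18 + 12 + 12 + 24 = 98

98


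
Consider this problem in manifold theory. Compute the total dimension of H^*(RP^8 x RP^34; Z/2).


dim H^*(RP^n; Z/2) = n+1 (one Z/2 in each degree 0..n).
Total Betti number is multiplicative.
Total = (8+1) * (34+1) = 9 * 35 = 315

315


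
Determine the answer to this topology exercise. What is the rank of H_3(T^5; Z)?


By the Kunneth formula, b_k(T^n) = C(n,k).
b_3(T^5) = C(5,3).
C(5,3) = 5!/(3!*2!) = 10

10


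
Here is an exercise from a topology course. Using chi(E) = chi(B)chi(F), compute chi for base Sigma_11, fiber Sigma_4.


For a fiber bundle F -> E -> B (with CW structure): chi(E) = chi(B) * chi(F).
chi(Sigma_11) = -20, chi(Sigma_4) = -6.
chi(E) = (-20) * (-6) = 120

120


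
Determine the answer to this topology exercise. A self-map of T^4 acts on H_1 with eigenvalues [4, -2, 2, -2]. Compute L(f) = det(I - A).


For a torus self-map: L(f) = det(I - A) where A acts on H_1.
L(f) = (1-4) * (1--2) * (1-2) * (1--2) = -3 * 3 * -1 * 3 = 27

27


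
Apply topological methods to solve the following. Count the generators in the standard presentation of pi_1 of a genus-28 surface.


Standard presentation: pi_1(Sigma_g) = <a_1,b_1,...,a_g,b_g | [a_1,b_1]...[a_g,b_g] = 1>.
Number of generators = 2g = 2*28 = 56

56


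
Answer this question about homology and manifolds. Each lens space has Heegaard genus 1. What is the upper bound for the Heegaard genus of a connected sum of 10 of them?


Heegaard genus satisfies g(A#B) <= g(A) + g(B).
Each lens space has g = 1.
Upper bound: 10 * 1 = 10

10


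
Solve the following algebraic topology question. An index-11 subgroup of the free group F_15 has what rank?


Nielsen-Schreier: an index-n subgroup of F_r is free of rank 1 + n(r-1).
Equivalently: chi(cover) = n*chi(base); chi(vee_r S^1) = 1 - 15 = -14.
chi(E) = 11*(-14) = -154; rank = 1 - chi(E) = 1 - (-154) = 155.
rank = 1 + 11*(15-1) = 1 + 154 = 155

155


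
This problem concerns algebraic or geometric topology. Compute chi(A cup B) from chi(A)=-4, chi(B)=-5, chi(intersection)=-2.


chi(A cup B) = chi(A) + chi(B) - chi(A cap B)
= -4 + (-5) - (-2)
= -7

-7


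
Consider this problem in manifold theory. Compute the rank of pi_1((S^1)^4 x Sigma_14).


pi_1(A x B) = pi_1(A) x pi_1(B); rank of abelianization = b_1.
b_1(T^4) = 4, b_1(Sigma_14) = 2*14 = 28.
b_1(product) = 4 + 28 = 32

32


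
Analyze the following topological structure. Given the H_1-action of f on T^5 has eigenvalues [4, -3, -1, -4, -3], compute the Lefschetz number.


For a torus self-map: L(f) = det(I - A) where A acts on H_1.
L(f) = (1-4) * (1--3) * (1--1) * (1--4) * (1--3) = -3 * 4 * 2 * 5 * 4 = -480

-480


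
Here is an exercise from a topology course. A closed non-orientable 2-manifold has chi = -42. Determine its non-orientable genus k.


chi = 2 - k for closed non-orientable surfaces with k crosscaps.
-42 = 2 - k
k = 2 - (-42) = 44

44


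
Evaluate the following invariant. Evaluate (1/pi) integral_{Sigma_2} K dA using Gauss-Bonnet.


Gauss-Bonnet: integral K dA = 2*pi*chi(M).
chi(Sigma_2) = 2 - 2*2 = -2.
(integral K dA)/pi = 2*chi = 2*(-2) = -4

-4


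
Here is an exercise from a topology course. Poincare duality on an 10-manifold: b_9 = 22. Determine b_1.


Poincare duality for closed orientable n-manifolds: b_k = b_{n-k}.
Here n = 10, so b_1 = b_9 = 22

22


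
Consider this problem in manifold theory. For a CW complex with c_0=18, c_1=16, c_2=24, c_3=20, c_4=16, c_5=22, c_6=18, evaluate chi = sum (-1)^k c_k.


chi = sum_k (-1)^k c_k.
= (-1)^0*18 + (-1)^1*16 + (-1)^2*24 + (-1)^3*20 + (-1)^4*16 + (-1)^5*22 + (-1)^6*18
= (18) + (-16) + (24) + (-20) + (16) + (-22) + (18)
= 18

18


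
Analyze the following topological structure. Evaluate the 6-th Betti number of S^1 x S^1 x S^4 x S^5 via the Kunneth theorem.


Each S^d has Poincare polynomial 1 + t^d.
The product S^1 x S^1 x S^4 x S^5 has Poincare polynomial prod(1+t^d_i).
Expanding: b_0=1, b_1=2, b_2=1, b_4=1, b_5=3, b_6=3, b_7=1, b_9=1, b_10=2, b_11=1.
b_6 = 3

3


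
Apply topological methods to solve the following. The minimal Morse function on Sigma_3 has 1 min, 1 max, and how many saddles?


A perfect Morse function has m_k = b_k.
For Sigma_3: b_0=1, b_1=2g=6, b_2=1.
Saddles m_1 = 2g = 6

6


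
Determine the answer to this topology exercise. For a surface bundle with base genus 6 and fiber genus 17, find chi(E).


For a fiber bundle F -> E -> B (with CW structure): chi(E) = chi(B) * chi(F).
chi(Sigma_6) = -10, chi(Sigma_17) = -32.
chi(E) = (-10) * (-32) = 320

320


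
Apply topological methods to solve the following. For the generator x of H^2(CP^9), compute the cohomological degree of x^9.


|x| = 2 in H^*(CP^n).
|x^9| = 9 * |x| = 9 * 2 = 18

18


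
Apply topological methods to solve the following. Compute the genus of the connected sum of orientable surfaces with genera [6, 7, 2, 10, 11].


Genus is additive under connected sum of orientable surfaces.
g = 6 + 7 + 2 + 10 + 11 = 36

36


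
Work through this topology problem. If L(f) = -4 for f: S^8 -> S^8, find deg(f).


L(f) = 1 + (-1)^8 deg(f) on S^8.
-4 = 1 + (-1)^8 * deg(f)
(-1)^8 * deg(f) = -5
deg(f) = -5

-5


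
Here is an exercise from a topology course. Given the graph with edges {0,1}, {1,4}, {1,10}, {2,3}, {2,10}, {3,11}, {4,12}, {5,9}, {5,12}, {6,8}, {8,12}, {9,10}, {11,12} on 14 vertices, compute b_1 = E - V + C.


b_1 = E - V + (number of components).
E = 13, V = 14, components = 3.
b_1 = 13 - 14 + 3 = 2

2


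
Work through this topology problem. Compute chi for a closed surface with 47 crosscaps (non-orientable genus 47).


For a non-orientable closed surface with k crosscaps: chi = 2 - k.
Here k = 47.
chi = 2 - 47 = -45

-45


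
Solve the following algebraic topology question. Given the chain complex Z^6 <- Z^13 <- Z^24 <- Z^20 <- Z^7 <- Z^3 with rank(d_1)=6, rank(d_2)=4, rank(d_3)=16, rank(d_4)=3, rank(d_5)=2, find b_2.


rank H_k = rank(ker d_k) - rank(im d_{k+1}).
rank(ker d_2) = rank(C_2) - rank(d_2) = 24 - 4 = 20.
rank(im d_{2+1}) = 16.
rank H_2 = 20 - 16 = 4

4


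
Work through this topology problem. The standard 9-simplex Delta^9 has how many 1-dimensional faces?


Delta^9 has 9+1 vertices. A 1-face is a choice of 1+1 vertices.
f_1 = C(9+1, 1+1) = C(10,2) = 45

45


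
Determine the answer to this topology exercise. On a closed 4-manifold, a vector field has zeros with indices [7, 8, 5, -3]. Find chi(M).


Poincare-Hopf: chi(M) = sum of indices of zeros.
chi = (7) + (8) + (5) + (-3) = 17

17


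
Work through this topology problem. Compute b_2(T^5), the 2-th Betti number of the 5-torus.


By the Kunneth formula, b_k(T^n) = C(n,k).
b_2(T^5) = C(5,2).
C(5,2) = 5!/(2!*3!) = 10

10


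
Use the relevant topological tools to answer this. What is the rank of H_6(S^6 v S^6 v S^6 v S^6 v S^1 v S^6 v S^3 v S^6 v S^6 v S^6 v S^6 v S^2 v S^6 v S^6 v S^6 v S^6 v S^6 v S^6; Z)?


For a wedge of spheres, H_k (k>0) is free on one generator per sphere of dimension k.
Spheres of dimension 6: count = 15.
b_6 = 15

15


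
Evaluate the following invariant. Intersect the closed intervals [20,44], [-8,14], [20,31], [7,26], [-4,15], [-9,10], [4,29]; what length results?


Intersection = [max(a_i), min(b_i)] = [20, 10].
Since 20 > 10, the intersection is empty.
Length = 0

0


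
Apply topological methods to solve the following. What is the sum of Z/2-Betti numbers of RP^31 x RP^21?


dim H^*(RP^n; Z/2) = n+1 (one Z/2 in each degree 0..n).
Total Betti number is multiplicative.
Total = (31+1) * (21+1) = 32 * 22 = 704

704


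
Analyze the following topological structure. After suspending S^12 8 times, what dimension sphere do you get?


Each suspension raises dimension by 1: Sigma S^n = S^{n+1}.
Sigma^8 S^12 = S^{12+8} = S^20

20


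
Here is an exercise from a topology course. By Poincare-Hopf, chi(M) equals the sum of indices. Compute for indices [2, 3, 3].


Poincare-Hopf: chi(M) = sum of indices of zeros.
chi = (2) + (3) + (3) = 8

8


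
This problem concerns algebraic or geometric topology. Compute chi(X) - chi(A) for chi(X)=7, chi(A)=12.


Relative Euler characteristic: chi(X, A) = chi(X) - chi(A).
= 7 - (12) = -5

-5


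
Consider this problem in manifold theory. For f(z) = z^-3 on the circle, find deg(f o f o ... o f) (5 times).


deg(f) = -3. Degree is multiplicative: deg(f^5) = (deg f)^5.
deg(f^5) = (-3)^5 = -243

-243


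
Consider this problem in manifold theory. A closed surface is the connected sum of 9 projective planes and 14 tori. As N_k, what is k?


Since a >= 1, the sum is non-orientable; each T^2 can be replaced by RP^2 # RP^2 (since T^2#RP^2 = 3RP^2).
Total crosscaps k = 9 + 2*14 = 37.
Check via chi: chi = 9*1 + 14*0 - (9+14-1)*2 = -35 = 2 - k = -35. Consistent.

37


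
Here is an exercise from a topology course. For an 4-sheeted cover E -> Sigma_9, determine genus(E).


For an n-sheeted cover: chi(E) = n * chi(B).
chi(Sigma_9) = 2 - 2*9 = -16.
chi(E) = 4 * (-16) = -64.
genus(E) = (2 - chi(E))/2 = (2 - (-64))/2 = 66/2 = 33

33


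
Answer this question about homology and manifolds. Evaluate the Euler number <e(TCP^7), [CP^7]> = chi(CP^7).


For any closed oriented manifold, <e(TM),[M]> = chi(M).
chi(CP^7) = 7+1 = 8

8


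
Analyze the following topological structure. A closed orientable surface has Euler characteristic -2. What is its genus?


chi = 2 - 2g for closed orientable surfaces.
-2 = 2 - 2g
2g = 2 - (-2) = 4
g = 2

2


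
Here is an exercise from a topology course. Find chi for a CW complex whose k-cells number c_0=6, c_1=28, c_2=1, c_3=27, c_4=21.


chi = sum_k (-1)^k c_k.
= (-1)^0*6 + (-1)^1*28 + (-1)^2*1 + (-1)^3*27 + (-1)^4*21
= (6) + (-28) + (1) + (-27) + (21)
= -27

-27


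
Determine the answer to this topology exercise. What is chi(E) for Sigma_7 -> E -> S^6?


chi(S^6) = 2 (n even), chi(Sigma_7) = 2 - 2*7 = -12.
chi(E) = 2 * (-12) = -24

-24


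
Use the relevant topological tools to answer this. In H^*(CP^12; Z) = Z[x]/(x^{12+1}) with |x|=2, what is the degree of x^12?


|x| = 2 in H^*(CP^n).
|x^12| = 12 * |x| = 12 * 2 = 24

24


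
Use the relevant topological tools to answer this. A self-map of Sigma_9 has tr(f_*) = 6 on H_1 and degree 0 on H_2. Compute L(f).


L(f) = tr(f_0*) - tr(f_1*) + tr(f_2*).
= 1 - (6) + (0)
= -5

-5


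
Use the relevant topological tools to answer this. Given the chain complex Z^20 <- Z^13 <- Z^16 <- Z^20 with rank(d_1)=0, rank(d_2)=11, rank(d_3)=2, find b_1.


rank H_k = rank(ker d_k) - rank(im d_{k+1}).
rank(ker d_1) = rank(C_1) - rank(d_1) = 13 - 0 = 13.
rank(im d_{1+1}) = 11.
rank H_1 = 13 - 11 = 2

2


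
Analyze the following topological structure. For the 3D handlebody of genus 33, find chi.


A genus-g handlebody deformation retracts to a wedge of g circles.
chi(vee_g S^1) = 1 - g.
chi(H_33) = 1 - 33 = -32

-32


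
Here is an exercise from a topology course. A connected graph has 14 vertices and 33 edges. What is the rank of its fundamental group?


For a connected graph: rank(pi_1) = b_1 = E - V + 1 = 1 - chi.
chi = V - E = 14 - 33 = -19.
rank = 1 - (-19) = 33 - 14 + 1 = 20

20


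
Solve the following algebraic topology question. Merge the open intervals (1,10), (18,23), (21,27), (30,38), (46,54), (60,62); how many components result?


Sort and merge overlapping open intervals.
Merged: (1,10), (18,27), (30,38), (46,54), (60,62).
Number of components = 5

5


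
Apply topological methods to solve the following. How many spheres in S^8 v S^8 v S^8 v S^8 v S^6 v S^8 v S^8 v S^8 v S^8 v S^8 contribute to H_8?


For a wedge of spheres, H_k (k>0) is free on one generator per sphere of dimension k.
Spheres of dimension 8: count = 9.
b_8 = 9

9


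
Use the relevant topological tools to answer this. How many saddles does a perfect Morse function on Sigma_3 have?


A perfect Morse function has m_k = b_k.
For Sigma_3: b_0=1, b_1=2g=6, b_2=1.
Saddles m_1 = 2g = 6

6


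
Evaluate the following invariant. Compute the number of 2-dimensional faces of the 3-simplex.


Delta^3 has 3+1 vertices. A 2-face is a choice of 2+1 vertices.
f_2 = C(3+1, 2+1) = C(4,3) = 4

4


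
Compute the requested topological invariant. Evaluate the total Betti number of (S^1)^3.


b_k(T^3) = C(3,k), so the sum over k is sum_k C(3,k) = 2^3.
Total = 2^3 = 8

8


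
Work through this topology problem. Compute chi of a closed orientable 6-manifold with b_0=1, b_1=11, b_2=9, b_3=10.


By Poincare duality b_k = b_{6-k}, so full Betti numbers: b_0=1, b_1=11, b_2=9, b_3=10, b_4=9, b_5=11, b_6=1.
chi = sum (-1)^k b_k = -12

-12


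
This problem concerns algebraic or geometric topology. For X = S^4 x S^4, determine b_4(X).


Each S^d has Poincare polynomial 1 + t^d.
The product S^4 x S^4 has Poincare polynomial prod(1+t^d_i).
Expanding: b_0=1, b_4=2, b_8=1.
b_4 = 2

2


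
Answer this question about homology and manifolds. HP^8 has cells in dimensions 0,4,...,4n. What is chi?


HP^8 has one cell in each dimension 0, 4, ..., 4*8 (8+1 cells, all even-dim).
chi = 8 + 1 = 9

9


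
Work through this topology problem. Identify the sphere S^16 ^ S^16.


S^m ^ S^n = S^{m+n}.
k = 16 + 16 = 32

32


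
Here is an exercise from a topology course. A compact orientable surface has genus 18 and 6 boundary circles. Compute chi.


For a compact orientable surface with genus g and b boundary components: chi = 2 - 2g - b.
chi = 2 - 2*18 - 6 = 2 - 36 - 6 = -40

-40


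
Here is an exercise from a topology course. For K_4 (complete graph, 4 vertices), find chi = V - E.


K_4: V = 4, E = C(4,2) = 6.
chi = V - E = 4 - 6 = -2

-2


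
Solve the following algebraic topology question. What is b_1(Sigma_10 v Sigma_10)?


For a wedge: H_1(A v B) = H_1(A) + H_1(B).
b_1(Sigma_10) = 20, b_1(Sigma_10) = 20.
b_1 = 20 + 20 = 40

40


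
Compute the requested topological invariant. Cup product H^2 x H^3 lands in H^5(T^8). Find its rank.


Cup product: H^p x H^q -> H^{p+q}; here p+q = 2+3 = 5.
rank H^k(T^n) = C(n,k).
C(8,5) = 56

56


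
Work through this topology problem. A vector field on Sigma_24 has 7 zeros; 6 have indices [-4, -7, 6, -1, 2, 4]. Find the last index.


Poincare-Hopf: sum of indices = chi(M).
chi(Sigma_24) = 2 - 2*24 = -46.
Sum of known indices = 0.
x = chi - (sum known) = -46 - (0) = -46

-46


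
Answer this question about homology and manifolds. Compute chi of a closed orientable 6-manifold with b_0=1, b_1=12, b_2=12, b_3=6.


By Poincare duality b_k = b_{6-k}, so full Betti numbers: b_0=1, b_1=12, b_2=12, b_3=6, b_4=12, b_5=12, b_6=1.
chi = sum (-1)^k b_k = -4

-4


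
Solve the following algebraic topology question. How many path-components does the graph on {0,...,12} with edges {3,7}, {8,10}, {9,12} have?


Run DFS/union-find over 13 vertices.
V = 13, E = 3.
Number of components = 10

10
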